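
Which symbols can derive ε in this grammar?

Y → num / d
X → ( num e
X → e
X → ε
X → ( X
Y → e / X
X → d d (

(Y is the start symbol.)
A non-terminal is nullable if it can derive ε (the empty string): either it has an ε-production, or it has a production whose right-hand side consists entirely of nullable non-terminals.

ε-productions: X → ε
So X is immediately nullable.
No further non-terminal can be added: every production for the remaining non-terminals contains a terminal or a non-nullable non-terminal.
Nullable = { 'X' }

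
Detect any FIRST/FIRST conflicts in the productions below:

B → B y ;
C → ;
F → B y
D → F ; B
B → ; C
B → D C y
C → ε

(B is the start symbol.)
A FIRST/FIRST conflict occurs when two productions N → α and N → β for the same non-terminal have FIRST(α) ∩ FIRST(β) ≠ ∅ (with ε ∈ FIRST of a nullable right-hand side, so two nullable alternatives also conflict).

FIRST sets of the non-terminals at (or reachable through a nullable prefix from) the front of some alternative:
  FIRST(B) = { ';' }
  FIRST(D) = { ';' }

Productions for B:
  B → B y ;: FIRST = { ';' }
  B → ; C: FIRST = { ';' }
  B → D C y: FIRST = { ';' }
Productions for C:
  C → ;: FIRST = { ';' }
  C → ε: FIRST = { ε }
F, D have only one production, so no FIRST/FIRST conflict is possible there.

Conflict for B: B → B y ; and B → ; C
  Overlap: { ';' }
Conflict for B: B → B y ; and B → D C y
  Overlap: { ';' }
Conflict for B: B → ; C and B → D C y
  Overlap: { ';' }

Answer: Yes. B → B y ';' / B → ';' C on { ';' }; B → B y ';' / B → D C y on { ';' }; B → ';' C / B → D C y on { ';' }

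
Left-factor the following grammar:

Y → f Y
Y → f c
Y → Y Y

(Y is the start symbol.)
Left-factoring transforms A → αβ₁ | αβ₂ into A → αA' and A' → β₁ | β₂
(α is the longest common prefix among the alternatives). Repeat until
no nonterminal has two alternatives with a common prefix.

Round 1: Y has alternatives sharing prefix 'f'. Introduce Y': Y → f Y'
  Add: Y' → Y
  Add: Y' → c

No remaining common prefixes — done.

Resulting grammar:
Y → f Y'
Y' → Y
Y' → c
Y → Y Y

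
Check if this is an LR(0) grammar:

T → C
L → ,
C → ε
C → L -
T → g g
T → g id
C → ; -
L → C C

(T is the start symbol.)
A grammar is LR(0) if no state in the canonical LR(0) collection has:
  - both a shift item (dot before a terminal) and a complete item (shift-reduce conflict), or
  - two or more complete items (reduce-reduce conflict; the accept item [T' → T .] counts as a complete item here).

Augment with T' → T and build the canonical LR(0) collection (I0 = CLOSURE({[T' → . T]}), then GOTO on every symbol after a dot until no new states appear). It has 12 states:
  I0: { [C → . ; -], [C → . L -], [C → .], [L → . ,], [L → . C C], [T → . C], [T → . g g], [T → . g id], [T' → . T] }  — shift, reduce
  I1: { [L → , .] }  — reduce
  I2: { [C → ; . -] }  — shift
  I3: { [C → . ; -], [C → . L -], [C → .], [L → . ,], [L → . C C], [L → C . C], [T → C .] }  — shift, 2 reduces
  I4: { [C → L . -] }  — shift
  I5: { [T' → T .] }  — accept
  I6: { [T → g . g], [T → g . id] }  — shift
  I7: { [T → g g .] }  — reduce
  I8: { [T → g id .] }  — reduce
  I9: { [C → L - .] }  — reduce
  I10: { [C → . ; -], [C → . L -], [C → .], [L → . ,], [L → . C C], [L → C . C], [L → C C .] }  — shift, 2 reduces
  I11: { [C → ; - .] }  — reduce

Conflict in state I0:
  Shift-reduce conflict between [C → .] and [C → . ; -]
So the grammar is NOT LR(0).

Answer: No. Shift-reduce conflict between [C → .] and [C → . ; -]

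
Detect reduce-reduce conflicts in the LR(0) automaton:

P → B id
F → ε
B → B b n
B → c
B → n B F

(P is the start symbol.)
Augment with P' → P and build the canonical LR(0) collection (I0 = CLOSURE({[P' → . P]}), then GOTO on every symbol after a dot until no new states appear). It has 10 states:
  I0: { [B → . B b n], [B → . c], [B → . n B F], [P → . B id], [P' → . P] }  — shift
  I1: { [B → B . b n], [P → B . id] }  — shift
  I2: { [P' → P .] }  — accept
  I3: { [B → c .] }  — reduce
  I4: { [B → . B b n], [B → . c], [B → . n B F], [B → n . B F] }  — shift
  I5: { [B → B . b n], [B → n B . F], [F → .] }  — shift, reduce
  I6: { [B → n B F .] }  — reduce
  I7: { [B → B b . n] }  — shift
  I8: { [B → B b n .] }  — reduce
  I9: { [P → B id .] }  — reduce

No state contains more than one complete item.

Answer: No reduce-reduce conflicts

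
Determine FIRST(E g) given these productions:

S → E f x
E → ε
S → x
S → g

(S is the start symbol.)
{ 'g' }

FIRST sets of the non-terminals involved (from the grammar, by fixed-point iteration):
  FIRST(E) = { ε }

To compute FIRST(E g), process the symbols left to right:
Symbol E is a non-terminal. Add FIRST(E) \ {ε} = { }
E is nullable (ε ∈ FIRST(E)), continue to the next symbol.
Symbol g is a terminal. Add 'g' and stop.
FIRST(E g) = { 'g' }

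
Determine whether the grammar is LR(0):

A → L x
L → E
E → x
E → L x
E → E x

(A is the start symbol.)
No. Shift-reduce conflict between [L → E .] and [E → E . x]

A grammar is LR(0) if no state in the canonical LR(0) collection has:
  - both a shift item (dot before a terminal) and a complete item (shift-reduce conflict), or
  - two or more complete items (reduce-reduce conflict; the accept item [A' → A .] counts as a complete item here).

Augment with A' → A and build the canonical LR(0) collection (I0 = CLOSURE({[A' → . A]}), then GOTO on every symbol after a dot until no new states appear). It has 7 states:
  I0: { [A → . L x], [A' → . A], [E → . E x], [E → . L x], [E → . x], [L → . E] }  — shift
  I1: { [A' → A .] }  — accept
  I2: { [E → E . x], [L → E .] }  — shift, reduce
  I3: { [A → L . x], [E → L . x] }  — shift
  I4: { [E → x .] }  — reduce
  I5: { [A → L x .], [E → L x .] }  — 2 reduces
  I6: { [E → E x .] }  — reduce

Conflict in state I2:
  Shift-reduce conflict between [L → E .] and [E → E . x]
So the grammar is NOT LR(0).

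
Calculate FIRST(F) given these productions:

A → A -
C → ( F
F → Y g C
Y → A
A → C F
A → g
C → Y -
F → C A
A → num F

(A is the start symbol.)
FIRST sets of the other non-terminals involved (by the same procedure, iterated to a fixed point):
  FIRST(Y) = { '(', 'g', 'num' }
  FIRST(C) = { '(', 'g', 'num' }

From F → Y g C:
  - Y is a non-terminal: add FIRST(Y) \ {ε} = { '(', 'g', 'num' }
    Y is not nullable, so stop
From F → C A:
  - C is a non-terminal: add FIRST(C) \ {ε} = { '(', 'g', 'num' }
    C is not nullable, so stop

Collecting: FIRST(F) = { '(', 'g', 'num' }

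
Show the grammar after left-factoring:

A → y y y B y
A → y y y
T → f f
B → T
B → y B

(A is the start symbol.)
A → y y y A'
A' → B y
A' → ε
T → f f
B → T
B → y B

Left-factoring transforms A → αβ₁ | αβ₂ into A → αA' and A' → β₁ | β₂
(α is the longest common prefix among the alternatives). Repeat until
no nonterminal has two alternatives with a common prefix.

Round 1: A has alternatives sharing prefix 'y y y'. Introduce A': A → y y y A'
  Add: A' → B y
  Add: A' → ε

No remaining common prefixes — done.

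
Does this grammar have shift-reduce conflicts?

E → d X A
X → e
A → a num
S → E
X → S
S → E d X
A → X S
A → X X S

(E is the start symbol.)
Augment with E' → E and build the canonical LR(0) collection (I0 = CLOSURE({[E' → . E]}), then GOTO on every symbol after a dot until no new states appear). It has 16 states:
  I0: { [E → . d X A], [E' → . E] }  — shift
  I1: { [E' → E .] }  — accept
  I2: { [E → . d X A], [E → d . X A], [S → . E d X], [S → . E], [X → . S], [X → . e] }  — shift
  I3: { [S → E . d X], [S → E .] }  — shift, reduce
  I4: { [X → S .] }  — reduce
  I5: { [A → . X S], [A → . X X S], [A → . a num], [E → . d X A], [E → d X . A], [S → . E d X], [S → . E], [X → . S], [X → . e] }  — shift
  I6: { [X → e .] }  — reduce
  I7: { [E → d X A .] }  — reduce
  I8: { [A → X . S], [A → X . X S], [E → . d X A], [S → . E d X], [S → . E], [X → . S], [X → . e] }  — shift
  I9: { [A → a . num] }  — shift
  I10: { [A → a num .] }  — reduce
  I11: { [A → X S .], [X → S .] }  — 2 reduces
  I12: { [A → X X . S], [E → . d X A], [S → . E d X], [S → . E] }  — shift
  I13: { [A → X X S .] }  — reduce
  I14: { [E → . d X A], [S → . E d X], [S → . E], [S → E d . X], [X → . S], [X → . e] }  — shift
  I15: { [S → E d X .] }  — reduce

I3 contains reduce item [S → E .] and shift item [S → E . d X] — shift-reduce conflict.

Answer: Yes — I3: [S → E .] vs [S → E . d X]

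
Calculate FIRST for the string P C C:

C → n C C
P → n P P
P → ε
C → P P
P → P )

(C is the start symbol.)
{ ')', 'n', ε }

FIRST sets of the non-terminals involved (from the grammar, by fixed-point iteration):
  FIRST(P) = { ')', 'n', ε }
  FIRST(C) = { ')', 'n', ε }

To compute FIRST(P C C), process the symbols left to right:
Symbol P is a non-terminal. Add FIRST(P) \ {ε} = { ')', 'n' }
P is nullable (ε ∈ FIRST(P)), continue to the next symbol.
Symbol C is a non-terminal. Add FIRST(C) \ {ε} = { ')', 'n' }
C is nullable (ε ∈ FIRST(C)), continue to the next symbol.
Symbol C is a non-terminal. Add FIRST(C) \ {ε} = { ')', 'n' }
C is nullable (ε ∈ FIRST(C)), continue to the next symbol.
All symbols are nullable, so ε is in the result.
FIRST(P C C) = { ')', 'n', ε }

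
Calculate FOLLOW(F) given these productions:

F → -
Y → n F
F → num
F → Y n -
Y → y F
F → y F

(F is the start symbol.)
{ $, 'n' }

F is the start symbol, so $ ∈ FOLLOW(F).
In Y → n F: F is at the end, add FOLLOW(Y)
In Y → y F: F is at the end, add FOLLOW(Y)
In F → y F: F is at the end; this adds FOLLOW(F) to itself — nothing new

The FOLLOW sets referred to above (computed the same way, to a fixed point):
  FOLLOW(Y) = { 'n' }

Taking the union: FOLLOW(F) = { $, 'n' }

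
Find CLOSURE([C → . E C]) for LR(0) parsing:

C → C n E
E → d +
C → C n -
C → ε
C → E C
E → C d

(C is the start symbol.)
Start with: [C → . E C]
  [C → . E C] has the dot before E: add [E → . d +], [E → . C d]
  [E → . C d] has the dot before C: add [C → . C n E], [C → . C n -], [C → .]
No further items can be added.

CLOSURE = { [C → . C n -], [C → . C n E], [C → . E C], [C → .], [E → . C d], [E → . d +] }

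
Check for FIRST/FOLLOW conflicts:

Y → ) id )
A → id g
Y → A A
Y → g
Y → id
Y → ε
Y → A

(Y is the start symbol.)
No FIRST/FOLLOW conflicts.

A FIRST/FOLLOW conflict occurs when a non-terminal N has a nullable alternative N → β (β ⇒* ε) and another alternative N → α with FIRST(α) ∩ FOLLOW(N) ≠ ∅: on such a lookahead the parser cannot decide between expanding α and letting N vanish via β.

Nullable non-terminals: Y.
FIRST sets used below: FIRST(A) = { 'id' }

Y: nullable alternative(s) Y → ε; FOLLOW(Y) = { $ }
  Y → ) id ): FIRST \ {ε} = { ')' } — disjoint from FOLLOW(Y)
  Y → A A: FIRST \ {ε} = { 'id' } — disjoint from FOLLOW(Y)
  Y → g: FIRST \ {ε} = { 'g' } — disjoint from FOLLOW(Y)
  Y → id: FIRST \ {ε} = { 'id' } — disjoint from FOLLOW(Y)
  Y → ε: FIRST \ {ε} = { } — this is the only nullable alternative, skip
  Y → A: FIRST \ {ε} = { 'id' } — disjoint from FOLLOW(Y)

A has no nullable alternative, so no FIRST/FOLLOW check is needed there.

No FIRST/FOLLOW conflicts found.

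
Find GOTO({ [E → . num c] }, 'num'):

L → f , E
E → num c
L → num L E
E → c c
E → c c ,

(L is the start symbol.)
GOTO(I, 'num') = CLOSURE({ [A → αX.β] : [A → α.Xβ] ∈ I, X = 'num' })

Items with dot before 'num', with the dot advanced:
  [E → . num c] → [E → num . c]
Closure adds nothing (no advanced item has the dot before a non-terminal).

GOTO = { [E → num . c] }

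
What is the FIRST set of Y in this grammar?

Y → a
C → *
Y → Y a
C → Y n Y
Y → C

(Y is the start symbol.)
{ '*', 'a' }

To compute FIRST(Y), examine every production with Y on the left-hand side, reading each right-hand side left to right until a non-nullable symbol is reached.

FIRST sets of the other non-terminals involved (by the same procedure, iterated to a fixed point):
  FIRST(C) = { '*', 'a' }

From Y → a:
  - a is a terminal: add 'a' and stop
From Y → Y a:
  - Y is the symbol being defined: contributes nothing new
    Y is not nullable, so stop
From Y → C:
  - C is a non-terminal: add FIRST(C) \ {ε} = { '*', 'a' }
    C is not nullable, so stop

Collecting: FIRST(Y) = { '*', 'a' }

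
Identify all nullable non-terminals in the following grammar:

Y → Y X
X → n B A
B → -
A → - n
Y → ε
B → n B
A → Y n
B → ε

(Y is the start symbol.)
A non-terminal is nullable if it can derive ε (the empty string): either it has an ε-production, or it has a production whose right-hand side consists entirely of nullable non-terminals.

ε-productions: Y → ε, B → ε
So Y, B are immediately nullable.
No further non-terminal can be added: every production for the remaining non-terminals contains a terminal or a non-nullable non-terminal.
Nullable = { 'B', 'Y' }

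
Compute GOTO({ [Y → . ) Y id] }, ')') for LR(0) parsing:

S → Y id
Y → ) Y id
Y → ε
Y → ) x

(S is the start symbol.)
GOTO(I, ')') = CLOSURE({ [A → αX.β] : [A → α.Xβ] ∈ I, X = ')' })

Items with dot before ')', with the dot advanced:
  [Y → . ) Y id] → [Y → ) . Y id]
Closure of the advanced items:
  [Y → ) . Y id] has the dot before Y: add [Y → . ) Y id], [Y → .], [Y → . ) x]

GOTO = { [Y → ) . Y id], [Y → . ) Y id], [Y → . ) x], [Y → .] }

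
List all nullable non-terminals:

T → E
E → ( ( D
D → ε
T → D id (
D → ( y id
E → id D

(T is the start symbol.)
{ 'D' }

ε-productions: D → ε
So D is immediately nullable.
No further non-terminal can be added: every production for the remaining non-terminals contains a terminal or a non-nullable non-terminal.
Nullable = { 'D' }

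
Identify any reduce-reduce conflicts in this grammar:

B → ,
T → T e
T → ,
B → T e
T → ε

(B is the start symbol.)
Augment with B' → B and build the canonical LR(0) collection (I0 = CLOSURE({[B' → . B]}), then GOTO on every symbol after a dot until no new states appear). It has 5 states:
  I0: { [B → . ,], [B → . T e], [B' → . B], [T → . ,], [T → . T e], [T → .] }  — shift, reduce
  I1: { [B → , .], [T → , .] }  — 2 reduces
  I2: { [B' → B .] }  — accept
  I3: { [B → T . e], [T → T . e] }  — shift
  I4: { [B → T e .], [T → T e .] }  — 2 reduces

I1 contains complete items [B → , .], [T → , .] — reduce-reduce conflict.
I4 contains complete items [B → T e .], [T → T e .] — reduce-reduce conflict.

Answer: Yes — I1: [B → , .] vs [T → , .]; I4: [B → T e .] vs [T → T e .]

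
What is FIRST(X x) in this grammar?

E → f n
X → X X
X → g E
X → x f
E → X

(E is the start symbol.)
FIRST sets of the non-terminals involved (from the grammar, by fixed-point iteration):
  FIRST(X) = { 'g', 'x' }

To compute FIRST(X x), process the symbols left to right:
Symbol X is a non-terminal. Add FIRST(X) \ {ε} = { 'g', 'x' }
X is not nullable (ε ∉ FIRST(X)), so stop here.
FIRST(X x) = { 'g', 'x' }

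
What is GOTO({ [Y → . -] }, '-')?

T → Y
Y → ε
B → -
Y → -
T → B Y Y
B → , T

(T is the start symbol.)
GOTO(I, '-') = CLOSURE({ [A → αX.β] : [A → α.Xβ] ∈ I, X = '-' })

Items with dot before '-', with the dot advanced:
  [Y → . -] → [Y → - .]
Closure adds nothing (no advanced item has the dot before a non-terminal).

GOTO = { [Y → - .] }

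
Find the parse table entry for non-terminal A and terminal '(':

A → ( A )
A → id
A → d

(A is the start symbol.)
A → ( A )

To find M[A, '('], we find productions for A where '(' is in the predict set (PREDICT(N → α) = (FIRST(α) \ {ε}) ∪ (FOLLOW(N) if α ⇒* ε)).

A → ( A ): PREDICT = { '(' }
  '(' is in predict set, so this production goes in M[A, '(']
A → id: PREDICT = { 'id' }
A → d: PREDICT = { 'd' }

M[A, '('] = A → ( A )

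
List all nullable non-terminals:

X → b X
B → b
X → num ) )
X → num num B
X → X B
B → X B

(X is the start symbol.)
A non-terminal is nullable if it can derive ε (the empty string): either it has an ε-production, or it has a production whose right-hand side consists entirely of nullable non-terminals.

There are no ε-productions, so no non-terminal can derive ε.
No non-terminals are nullable.

Answer: None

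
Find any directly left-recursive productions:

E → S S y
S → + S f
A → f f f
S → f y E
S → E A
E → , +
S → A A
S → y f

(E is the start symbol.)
No direct left recursion

E → S S y: starts with S
S → + S f: starts with '+'
A → f f f: starts with f
S → f y E: starts with f
S → E A: starts with E
E → , +: starts with ','
S → A A: starts with A
S → y f: starts with y

No direct left recursion found.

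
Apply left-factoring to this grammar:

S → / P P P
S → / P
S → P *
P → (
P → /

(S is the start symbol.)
S → / P S'
S' → P P
S' → ε
S → P *
P → (
P → /

Left-factoring transforms A → αβ₁ | αβ₂ into A → αA' and A' → β₁ | β₂
(α is the longest common prefix among the alternatives). Repeat until
no nonterminal has two alternatives with a common prefix.

Round 1: S has alternatives sharing prefix '/ P'. Introduce S': S → / P S'
  Add: S' → P P
  Add: S' → ε

No remaining common prefixes — done.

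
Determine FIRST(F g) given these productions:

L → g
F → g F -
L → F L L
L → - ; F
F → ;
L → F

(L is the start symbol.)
FIRST sets of the non-terminals involved (from the grammar, by fixed-point iteration):
  FIRST(F) = { ';', 'g' }

To compute FIRST(F g), process the symbols left to right:
Symbol F is a non-terminal. Add FIRST(F) \ {ε} = { ';', 'g' }
F is not nullable (ε ∉ FIRST(F)), so stop here.
FIRST(F g) = { ';', 'g' }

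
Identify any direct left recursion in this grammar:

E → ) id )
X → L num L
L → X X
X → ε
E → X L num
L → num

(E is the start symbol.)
E → ) id ): starts with ')'
X → L num L: starts with L
L → X X: starts with X
X → ε: starts with ε
E → X L num: starts with X
L → num: starts with num

No direct left recursion found.

Answer: No direct left recursion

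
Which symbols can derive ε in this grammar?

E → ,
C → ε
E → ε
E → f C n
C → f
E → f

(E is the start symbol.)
A non-terminal is nullable if it can derive ε (the empty string): either it has an ε-production, or it has a production whose right-hand side consists entirely of nullable non-terminals.

ε-productions: C → ε, E → ε
So C, E are immediately nullable.
Every non-terminal is now nullable.
Nullable = { 'C', 'E' }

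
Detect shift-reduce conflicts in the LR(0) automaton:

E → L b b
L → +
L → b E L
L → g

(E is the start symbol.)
No shift-reduce conflicts

A shift-reduce conflict occurs when an LR(0) state has both:
  - a complete (reduce) item [A → α .] (dot at the end), and
  - a shift item [B → β . c γ] (dot before a terminal).

Augment with E' → E and build the canonical LR(0) collection (I0 = CLOSURE({[E' → . E]}), then GOTO on every symbol after a dot until no new states appear). It has 10 states:
  I0: { [E → . L b b], [E' → . E], [L → . +], [L → . b E L], [L → . g] }  — shift
  I1: { [L → + .] }  — reduce
  I2: { [E' → E .] }  — accept
  I3: { [E → L . b b] }  — shift
  I4: { [E → . L b b], [L → . +], [L → . b E L], [L → . g], [L → b . E L] }  — shift
  I5: { [L → g .] }  — reduce
  I6: { [L → . +], [L → . b E L], [L → . g], [L → b E . L] }  — shift
  I7: { [L → b E L .] }  — reduce
  I8: { [E → L b . b] }  — shift
  I9: { [E → L b b .] }  — reduce

No state contains both a complete item and a shift item.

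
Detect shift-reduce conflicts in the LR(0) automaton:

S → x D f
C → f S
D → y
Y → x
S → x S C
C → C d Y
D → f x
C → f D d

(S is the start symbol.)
Yes — I8: [S → x S C .] vs [C → C . d Y]

A shift-reduce conflict occurs when an LR(0) state has both:
  - a complete (reduce) item [A → α .] (dot at the end), and
  - a shift item [B → β . c γ] (dot before a terminal).

Augment with S' → S and build the canonical LR(0) collection (I0 = CLOSURE({[S' → . S]}), then GOTO on every symbol after a dot until no new states appear). It has 17 states:
  I0: { [S → . x D f], [S → . x S C], [S' → . S] }  — shift
  I1: { [S' → S .] }  — accept
  I2: { [D → . f x], [D → . y], [S → . x D f], [S → . x S C], [S → x . D f], [S → x . S C] }  — shift
  I3: { [S → x D . f] }  — shift
  I4: { [C → . C d Y], [C → . f D d], [C → . f S], [S → x S . C] }  — shift
  I5: { [D → f . x] }  — shift
  I6: { [D → y .] }  — reduce
  I7: { [D → f x .] }  — reduce
  I8: { [C → C . d Y], [S → x S C .] }  — shift, reduce
  I9: { [C → f . D d], [C → f . S], [D → . f x], [D → . y], [S → . x D f], [S → . x S C] }  — shift
  I10: { [C → f D . d] }  — shift
  I11: { [C → f S .] }  — reduce
  I12: { [C → f D d .] }  — reduce
  I13: { [C → C d . Y], [Y → . x] }  — shift
  I14: { [C → C d Y .] }  — reduce
  I15: { [Y → x .] }  — reduce
  I16: { [S → x D f .] }  — reduce

I8 contains reduce item [S → x S C .] and shift item [C → C . d Y] — shift-reduce conflict.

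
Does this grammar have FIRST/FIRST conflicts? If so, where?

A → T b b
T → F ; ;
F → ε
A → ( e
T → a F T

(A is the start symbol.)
FIRST sets of the non-terminals at (or reachable through a nullable prefix from) the front of some alternative:
  FIRST(T) = { ';', 'a' }
  FIRST(F) = { ε }

Productions for A:
  A → T b b: FIRST = { ';', 'a' }
  A → ( e: FIRST = { '(' }
Productions for T:
  T → F ; ;: FIRST = { ';' }
  T → a F T: FIRST = { 'a' }
F has only one production, so no FIRST/FIRST conflict is possible there.

All alternatives of each non-terminal have pairwise disjoint FIRST sets.

Answer: No FIRST/FIRST conflicts.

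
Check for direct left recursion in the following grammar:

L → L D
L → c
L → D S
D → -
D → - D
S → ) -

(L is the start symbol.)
Yes, L is left-recursive

Direct left recursion occurs when N → N α for some non-terminal N (the right-hand side begins with the left-hand side itself).

L → L D: LEFT RECURSIVE (starts with L)
L → c: starts with c
L → D S: starts with D
D → -: starts with '-'
D → - D: starts with '-'
S → ) -: starts with ')'

The grammar has direct left recursion on: L.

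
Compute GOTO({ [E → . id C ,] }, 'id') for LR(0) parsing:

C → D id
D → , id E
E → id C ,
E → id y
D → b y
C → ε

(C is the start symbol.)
GOTO(I, 'id') = CLOSURE({ [A → αX.β] : [A → α.Xβ] ∈ I, X = 'id' })

Items with dot before 'id', with the dot advanced:
  [E → . id C ,] → [E → id . C ,]
Closure of the advanced items:
  [E → id . C ,] has the dot before C: add [C → . D id], [C → .]
  [C → . D id] has the dot before D: add [D → . , id E], [D → . b y]

GOTO = { [C → . D id], [C → .], [D → . , id E], [D → . b y], [E → id . C ,] }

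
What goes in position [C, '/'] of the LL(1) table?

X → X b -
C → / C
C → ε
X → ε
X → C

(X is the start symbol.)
To find M[C, '/'], we find productions for C where '/' is in the predict set (PREDICT(N → α) = (FIRST(α) \ {ε}) ∪ (FOLLOW(N) if α ⇒* ε)).

Relevant sets:
  FOLLOW(C) = { $, 'b' }

C → / C: PREDICT = { '/' }
  '/' is in predict set, so this production goes in M[C, '/']
C → ε: PREDICT = { $, 'b' }

M[C, '/'] = C → / C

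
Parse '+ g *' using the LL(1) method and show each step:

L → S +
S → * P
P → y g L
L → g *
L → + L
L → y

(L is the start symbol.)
LL(1) parsing maintains a stack (initially the start symbol over $) and the input. At each step: if the stack top is a terminal, match it against the current input token; if it is a non-terminal N, replace it with the RHS of M[N, lookahead] (the unique production whose predict set contains the lookahead).

Stack is shown with the top on the left.

Stack  Input    Action
----------------------
L $    + g * $  output L → + L
+ L $  + g * $  match '+'
L $    g * $    output L → g *
g * $  g * $    match 'g'
* $    * $      match '*'
$      $        accept

The string is accepted.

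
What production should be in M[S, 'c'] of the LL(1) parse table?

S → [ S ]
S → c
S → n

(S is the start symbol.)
To find M[S, 'c'], we find productions for S where 'c' is in the predict set (PREDICT(N → α) = (FIRST(α) \ {ε}) ∪ (FOLLOW(N) if α ⇒* ε)).

S → [ S ]: PREDICT = { '[' }
S → c: PREDICT = { 'c' }
  'c' is in predict set, so this production goes in M[S, 'c']
S → n: PREDICT = { 'n' }

M[S, 'c'] = S → c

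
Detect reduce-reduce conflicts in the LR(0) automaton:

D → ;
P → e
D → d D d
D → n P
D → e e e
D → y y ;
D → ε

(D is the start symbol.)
A reduce-reduce conflict occurs when an LR(0) state has two complete items [A → α .] and [B → β .] — both call for a reduction, and with no lookahead the parser cannot choose between them.

Augment with D' → D and build the canonical LR(0) collection (I0 = CLOSURE({[D' → . D]}), then GOTO on every symbol after a dot until no new states appear). It has 15 states:
  I0: { [D → . ;], [D → . d D d], [D → . e e e], [D → . n P], [D → . y y ;], [D → .], [D' → . D] }  — shift, reduce
  I1: { [D → ; .] }  — reduce
  I2: { [D' → D .] }  — accept
  I3: { [D → . ;], [D → . d D d], [D → . e e e], [D → . n P], [D → . y y ;], [D → .], [D → d . D d] }  — shift, reduce
  I4: { [D → e . e e] }  — shift
  I5: { [D → n . P], [P → . e] }  — shift
  I6: { [D → y . y ;] }  — shift
  I7: { [D → y y . ;] }  — shift
  I8: { [D → y y ; .] }  — reduce
  I9: { [D → n P .] }  — reduce
  I10: { [P → e .] }  — reduce
  I11: { [D → e e . e] }  — shift
  I12: { [D → e e e .] }  — reduce
  I13: { [D → d D . d] }  — shift
  I14: { [D → d D d .] }  — reduce

No state contains more than one complete item.

Answer: No reduce-reduce conflicts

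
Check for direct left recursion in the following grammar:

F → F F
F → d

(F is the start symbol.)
F → F F: LEFT RECURSIVE (starts with F)
F → d: starts with d

The grammar has direct left recursion on: F.

Answer: Yes, F is left-recursive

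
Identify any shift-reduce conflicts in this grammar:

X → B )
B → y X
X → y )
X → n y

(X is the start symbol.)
No shift-reduce conflicts

A shift-reduce conflict occurs when an LR(0) state has both:
  - a complete (reduce) item [A → α .] (dot at the end), and
  - a shift item [B → β . c γ] (dot before a terminal).

Augment with X' → X and build the canonical LR(0) collection (I0 = CLOSURE({[X' → . X]}), then GOTO on every symbol after a dot until no new states appear). It has 9 states:
  I0: { [B → . y X], [X → . B )], [X → . n y], [X → . y )], [X' → . X] }  — shift
  I1: { [X → B . )] }  — shift
  I2: { [X' → X .] }  — accept
  I3: { [X → n . y] }  — shift
  I4: { [B → . y X], [B → y . X], [X → . B )], [X → . n y], [X → . y )], [X → y . )] }  — shift
  I5: { [X → y ) .] }  — reduce
  I6: { [B → y X .] }  — reduce
  I7: { [X → n y .] }  — reduce
  I8: { [X → B ) .] }  — reduce

No state contains both a complete item and a shift item.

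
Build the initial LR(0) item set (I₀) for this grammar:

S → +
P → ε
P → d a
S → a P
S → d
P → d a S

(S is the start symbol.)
{ [S → . +], [S → . a P], [S → . d], [S' → . S] }

First, augment the grammar with S' → S
I₀ = CLOSURE({ [S' → . S] }):
  [S' → . S] has the dot before S: add [S → . +], [S → . a P], [S → . d]
No further items can be added.

I₀ = { [S → . +], [S → . a P], [S → . d], [S' → . S] }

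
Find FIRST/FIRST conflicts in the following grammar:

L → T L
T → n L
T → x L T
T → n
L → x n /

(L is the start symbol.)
A FIRST/FIRST conflict occurs when two productions N → α and N → β for the same non-terminal have FIRST(α) ∩ FIRST(β) ≠ ∅ (with ε ∈ FIRST of a nullable right-hand side, so two nullable alternatives also conflict).

FIRST sets of the non-terminals at (or reachable through a nullable prefix from) the front of some alternative:
  FIRST(T) = { 'n', 'x' }

Productions for L:
  L → T L: FIRST = { 'n', 'x' }
  L → x n /: FIRST = { 'x' }
Productions for T:
  T → n L: FIRST = { 'n' }
  T → x L T: FIRST = { 'x' }
  T → n: FIRST = { 'n' }

Conflict for L: L → T L and L → x n /
  Overlap: { 'x' }
Conflict for T: T → n L and T → n
  Overlap: { 'n' }

Answer: Yes. L → T L / L → x n '/' on { 'x' }; T → n L / T → n on { 'n' }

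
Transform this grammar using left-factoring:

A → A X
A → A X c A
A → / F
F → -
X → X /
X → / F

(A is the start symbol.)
A → A X A'
A' → ε
A' → c A
A → / F
F → -
X → X /
X → / F

Left-factoring transforms A → αβ₁ | αβ₂ into A → αA' and A' → β₁ | β₂
(α is the longest common prefix among the alternatives). Repeat until
no nonterminal has two alternatives with a common prefix.

Round 1: A has alternatives sharing prefix 'A X'. Introduce A': A → A X A'
  Add: A' → ε
  Add: A' → c A

No remaining common prefixes — done.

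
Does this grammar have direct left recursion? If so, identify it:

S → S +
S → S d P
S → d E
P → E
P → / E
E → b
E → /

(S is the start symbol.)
S → S +: LEFT RECURSIVE (starts with S)
S → S d P: LEFT RECURSIVE (starts with S)
S → d E: starts with d
P → E: starts with E
P → / E: starts with '/'
E → b: starts with b
E → /: starts with '/'

The grammar has direct left recursion on: S.

Answer: Yes, S is left-recursive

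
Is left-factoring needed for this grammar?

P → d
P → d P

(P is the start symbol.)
Left-factoring is needed when two productions for the same non-terminal
share a common prefix on the right-hand side.

Productions for P:
  P → d
  P → d P

Found common prefix 'd' in productions for P

Answer: Yes, P has productions with common prefix 'd'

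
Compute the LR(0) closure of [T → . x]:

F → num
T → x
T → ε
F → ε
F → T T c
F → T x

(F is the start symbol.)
{ [T → . x] }

Start with: [T → . x]
The dot precedes the terminal x, so nothing is added.

CLOSURE = { [T → . x] }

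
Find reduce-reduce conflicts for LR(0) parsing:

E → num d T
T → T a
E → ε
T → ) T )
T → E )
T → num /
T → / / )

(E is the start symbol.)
No reduce-reduce conflicts

Augment with E' → E and build the canonical LR(0) collection (I0 = CLOSURE({[E' → . E]}), then GOTO on every symbol after a dot until no new states appear). It has 16 states:
  I0: { [E → . num d T], [E → .], [E' → . E] }  — shift, reduce
  I1: { [E' → E .] }  — accept
  I2: { [E → num . d T] }  — shift
  I3: { [E → . num d T], [E → .], [E → num d . T], [T → . ) T )], [T → . / / )], [T → . E )], [T → . T a], [T → . num /] }  — shift, reduce
  I4: { [E → . num d T], [E → .], [T → ) . T )], [T → . ) T )], [T → . / / )], [T → . E )], [T → . T a], [T → . num /] }  — shift, reduce
  I5: { [T → / . / )] }  — shift
  I6: { [T → E . )] }  — shift
  I7: { [E → num d T .], [T → T . a] }  — shift, reduce
  I8: { [E → num . d T], [T → num . /] }  — shift
  I9: { [T → num / .] }  — reduce
  I10: { [T → T a .] }  — reduce
  I11: { [T → E ) .] }  — reduce
  I12: { [T → / / . )] }  — shift
  I13: { [T → / / ) .] }  — reduce
  I14: { [T → ) T . )], [T → T . a] }  — shift
  I15: { [T → ) T ) .] }  — reduce

No state contains more than one complete item.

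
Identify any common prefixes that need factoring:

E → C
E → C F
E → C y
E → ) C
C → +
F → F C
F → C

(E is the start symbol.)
Left-factoring is needed when two productions for the same non-terminal
share a common prefix on the right-hand side.

Productions for E:
  E → C
  E → C F
  E → C y
  E → ) C
Productions for F:
  F → F C
  F → C

Found common prefix 'C' in productions for E

Answer: Yes, E has productions with common prefix 'C'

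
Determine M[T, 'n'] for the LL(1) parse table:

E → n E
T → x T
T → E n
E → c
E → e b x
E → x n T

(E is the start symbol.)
T → E n

To find M[T, 'n'], we find productions for T where 'n' is in the predict set (PREDICT(N → α) = (FIRST(α) \ {ε}) ∪ (FOLLOW(N) if α ⇒* ε)).

Relevant sets:
  FIRST(E) = { 'c', 'e', 'n', 'x' }

T → x T: PREDICT = { 'x' }
T → E n: PREDICT = { 'c', 'e', 'n', 'x' }
  'n' is in predict set, so this production goes in M[T, 'n']

M[T, 'n'] = T → E n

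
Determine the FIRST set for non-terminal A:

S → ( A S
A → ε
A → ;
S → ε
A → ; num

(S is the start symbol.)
{ ';', ε }

To compute FIRST(A), examine every production with A on the left-hand side, reading each right-hand side left to right until a non-nullable symbol is reached.

From A → ε:
  - ε-production, so ε ∈ FIRST(A)
From A → ;:
  - ';' is a terminal: add ';' and stop
From A → ; num:
  - ';' is a terminal: add ';' and stop

Collecting: FIRST(A) = { ';', ε }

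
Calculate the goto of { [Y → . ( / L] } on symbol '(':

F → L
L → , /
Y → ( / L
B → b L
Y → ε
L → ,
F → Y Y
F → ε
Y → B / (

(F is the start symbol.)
GOTO(I, '(') = CLOSURE({ [A → αX.β] : [A → α.Xβ] ∈ I, X = '(' })

Items with dot before '(', with the dot advanced:
  [Y → . ( / L] → [Y → ( . / L]
Closure adds nothing (no advanced item has the dot before a non-terminal).

GOTO = { [Y → ( . / L] }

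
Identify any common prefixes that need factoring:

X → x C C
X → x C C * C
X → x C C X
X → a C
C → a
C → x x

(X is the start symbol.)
Left-factoring is needed when two productions for the same non-terminal
share a common prefix on the right-hand side.

Productions for X:
  X → x C C
  X → x C C * C
  X → x C C X
  X → a C
Productions for C:
  C → a
  C → x x

Found common prefix 'x C C' in productions for X

Answer: Yes, X has productions with common prefix 'x C C'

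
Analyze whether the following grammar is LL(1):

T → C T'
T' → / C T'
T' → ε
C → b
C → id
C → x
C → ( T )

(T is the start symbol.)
Relevant sets:
  FOLLOW(T') = { $, ')' }

For T':
  PREDICT(T' → '/' C T') = { '/' }
  PREDICT(T' → ε) = { $, ')' }
For C:
  PREDICT(C → b) = { 'b' }
  PREDICT(C → id) = { 'id' }
  PREDICT(C → x) = { 'x' }
  PREDICT(C → '(' T ')') = { '(' }
T has a single production, so nothing to check there.

All predict sets are disjoint. The grammar IS LL(1).

Answer: Yes, the grammar is LL(1).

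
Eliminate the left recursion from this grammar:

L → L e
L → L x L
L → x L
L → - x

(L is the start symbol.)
L is directly left-recursive. The standard transformation for
  A → A α₁ | ... | A α_m | β₁ | ... | β_n
is
  A  → β₁ A' | ... | β_n A'
  A' → α₁ A' | ... | α_m A' | ε

L → x L becomes L → x L L'
L → - x becomes L → - x L'
L → L e becomes L' → e L'
L → L x L becomes L' → x L L'
Add L' → ε

Resulting grammar:
L → x L L'
L → - x L'
L' → e L'
L' → x L L'
L' → ε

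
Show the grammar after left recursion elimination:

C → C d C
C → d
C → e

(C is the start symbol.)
C is directly left-recursive. The standard transformation for
  A → A α₁ | ... | A α_m | β₁ | ... | β_n
is
  A  → β₁ A' | ... | β_n A'
  A' → α₁ A' | ... | α_m A' | ε

C → d becomes C → d C'
C → e becomes C → e C'
C → C d C becomes C' → d C C'
Add C' → ε

Resulting grammar:
C → d C'
C → e C'
C' → d C C'
C' → ε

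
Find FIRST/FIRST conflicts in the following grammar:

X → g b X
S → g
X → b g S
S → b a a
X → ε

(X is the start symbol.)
No FIRST/FIRST conflicts.

A FIRST/FIRST conflict occurs when two productions N → α and N → β for the same non-terminal have FIRST(α) ∩ FIRST(β) ≠ ∅ (with ε ∈ FIRST of a nullable right-hand side, so two nullable alternatives also conflict).

Productions for X:
  X → g b X: FIRST = { 'g' }
  X → b g S: FIRST = { 'b' }
  X → ε: FIRST = { ε }
Productions for S:
  S → g: FIRST = { 'g' }
  S → b a a: FIRST = { 'b' }

All alternatives of each non-terminal have pairwise disjoint FIRST sets.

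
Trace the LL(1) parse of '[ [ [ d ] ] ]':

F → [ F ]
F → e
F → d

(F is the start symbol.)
LL(1) parsing maintains a stack (initially the start symbol over $) and the input. At each step: if the stack top is a terminal, match it against the current input token; if it is a non-terminal N, replace it with the RHS of M[N, lookahead] (the unique production whose predict set contains the lookahead).

Stack is shown with the top on the left.

Stack        Input            Action
------------------------------------
F $          [ [ [ d ] ] ] $  output F → [ F ]
[ F ] $      [ [ [ d ] ] ] $  match '['
F ] $        [ [ d ] ] ] $    output F → [ F ]
[ F ] ] $    [ [ d ] ] ] $    match '['
F ] ] $      [ d ] ] ] $      output F → [ F ]
[ F ] ] ] $  [ d ] ] ] $      match '['
F ] ] ] $    d ] ] ] $        output F → d
d ] ] ] $    d ] ] ] $        match 'd'
] ] ] $      ] ] ] $          match ']'
] ] $        ] ] $            match ']'
] $          ] $              match ']'
$            $                accept

The string is accepted.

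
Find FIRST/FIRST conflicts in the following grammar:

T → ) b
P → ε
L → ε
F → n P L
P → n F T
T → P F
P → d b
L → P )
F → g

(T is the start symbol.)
A FIRST/FIRST conflict occurs when two productions N → α and N → β for the same non-terminal have FIRST(α) ∩ FIRST(β) ≠ ∅ (with ε ∈ FIRST of a nullable right-hand side, so two nullable alternatives also conflict).

FIRST sets of the non-terminals at (or reachable through a nullable prefix from) the front of some alternative:
  FIRST(P) = { 'd', 'n', ε }
  FIRST(F) = { 'g', 'n' }

Productions for T:
  T → ) b: FIRST = { ')' }
  T → P F: FIRST = { 'd', 'g', 'n' }
Productions for P:
  P → ε: FIRST = { ε }
  P → n F T: FIRST = { 'n' }
  P → d b: FIRST = { 'd' }
Productions for L:
  L → ε: FIRST = { ε }
  L → P ): FIRST = { ')', 'd', 'n' }
Productions for F:
  F → n P L: FIRST = { 'n' }
  F → g: FIRST = { 'g' }

All alternatives of each non-terminal have pairwise disjoint FIRST sets.

Answer: No FIRST/FIRST conflicts.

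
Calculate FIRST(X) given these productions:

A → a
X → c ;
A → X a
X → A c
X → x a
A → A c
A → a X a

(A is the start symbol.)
{ 'a', 'c', 'x' }

To compute FIRST(X), examine every production with X on the left-hand side, reading each right-hand side left to right until a non-nullable symbol is reached.

FIRST sets of the other non-terminals involved (by the same procedure, iterated to a fixed point):
  FIRST(A) = { 'a', 'c', 'x' }

From X → c ;:
  - c is a terminal: add 'c' and stop
From X → A c:
  - A is a non-terminal: add FIRST(A) \ {ε} = { 'a', 'c', 'x' }
    A is not nullable, so stop
From X → x a:
  - x is a terminal: add 'x' and stop

Collecting: FIRST(X) = { 'a', 'c', 'x' }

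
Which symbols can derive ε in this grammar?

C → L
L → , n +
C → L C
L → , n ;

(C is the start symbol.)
There are no ε-productions, so no non-terminal can derive ε.
No non-terminals are nullable.

Answer: None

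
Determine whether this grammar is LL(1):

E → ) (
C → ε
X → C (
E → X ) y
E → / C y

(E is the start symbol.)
Yes, the grammar is LL(1).

A grammar is LL(1) if for each non-terminal N with multiple productions, the predict sets of those productions are pairwise disjoint, where PREDICT(N → α) = (FIRST(α) \ {ε}) ∪ (FOLLOW(N) if α ⇒* ε).

Relevant sets:
  FIRST(X) = { '(' }

For E:
  PREDICT(E → ')' '(') = { ')' }
  PREDICT(E → X ')' y) = { '(' }
  PREDICT(E → '/' C y) = { '/' }
C, X have a single production, so nothing to check there.

All predict sets are disjoint. The grammar IS LL(1).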